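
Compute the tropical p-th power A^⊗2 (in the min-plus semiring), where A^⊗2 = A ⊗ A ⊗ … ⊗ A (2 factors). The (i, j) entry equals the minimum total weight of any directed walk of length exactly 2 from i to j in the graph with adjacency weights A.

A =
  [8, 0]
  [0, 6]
A^⊗2 =
  [0, 6]
  [6, 0]

Each entry (A^⊗2)_ij equals the minimum over all length-2 walks i = v_0 → v_1 → … → v_2 = j of Σ_t A[v_t][v_{t+1}]. For example, for (i, j) = (0, 1) we minimise over 2 possible intermediate vertex sequences; the minimum is 6, attained along the walk 0 → 1 → 1.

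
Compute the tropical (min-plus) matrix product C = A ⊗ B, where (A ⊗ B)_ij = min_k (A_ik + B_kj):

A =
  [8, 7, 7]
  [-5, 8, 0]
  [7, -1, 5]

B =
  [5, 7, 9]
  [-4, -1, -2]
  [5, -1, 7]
A ⊗ B =
  [3, 6, 5]
  [0, -1, 4]
  [-5, -2, -3]

Apply the min-plus product entry-by-entry:
  C[0][0] = min over k of (A[0][0] + B[0][0] = 8 + 5 = 13, A[0][1] + B[1][0] = 7 + -4 = 3, A[0][2] + B[2][0] = 7 + 5 = 12) = 3 (attained at k = 1)
  C[0][1] = min over k of (A[0][0] + B[0][1] = 8 + 7 = 15, A[0][1] + B[1][1] = 7 + -1 = 6, A[0][2] + B[2][1] = 7 + -1 = 6) = 6 (attained at k = 1)
  C[0][2] = min over k of (A[0][0] + B[0][2] = 8 + 9 = 17, A[0][1] + B[1][2] = 7 + -2 = 5, A[0][2] + B[2][2] = 7 + 7 = 14) = 5 (attained at k = 1)
  C[1][0] = min over k of (A[1][0] + B[0][0] = -5 + 5 = 0, A[1][1] + B[1][0] = 8 + -4 = 4, A[1][2] + B[2][0] = 0 + 5 = 5) = 0 (attained at k = 0)
  C[1][1] = min over k of (A[1][0] + B[0][1] = -5 + 7 = 2, A[1][1] + B[1][1] = 8 + -1 = 7, A[1][2] + B[2][1] = 0 + -1 = -1) = -1 (attained at k = 2)
  C[1][2] = min over k of (A[1][0] + B[0][2] = -5 + 9 = 4, A[1][1] + B[1][2] = 8 + -2 = 6, A[1][2] + B[2][2] = 0 + 7 = 7) = 4 (attained at k = 0)
  C[2][0] = min over k of (A[2][0] + B[0][0] = 7 + 5 = 12, A[2][1] + B[1][0] = -1 + -4 = -5, A[2][2] + B[2][0] = 5 + 5 = 10) = -5 (attained at k = 1)
  C[2][1] = min over k of (A[2][0] + B[0][1] = 7 + 7 = 14, A[2][1] + B[1][1] = -1 + -1 = -2, A[2][2] + B[2][1] = 5 + -1 = 4) = -2 (attained at k = 1)
  C[2][2] = min over k of (A[2][0] + B[0][2] = 7 + 9 = 16, A[2][1] + B[1][2] = -1 + -2 = -3, A[2][2] + B[2][2] = 5 + 7 = 12) = -3 (attained at k = 1)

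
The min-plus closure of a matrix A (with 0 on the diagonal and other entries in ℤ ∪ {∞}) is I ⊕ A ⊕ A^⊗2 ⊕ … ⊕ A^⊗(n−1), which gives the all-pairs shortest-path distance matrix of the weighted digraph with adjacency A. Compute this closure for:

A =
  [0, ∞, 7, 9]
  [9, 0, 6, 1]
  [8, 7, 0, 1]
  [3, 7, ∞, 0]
Closure =
  [0, 14, 7, 8]
  [4, 0, 6, 1]
  [4, 7, 0, 1]
  [3, 7, 10, 0]

This is the Floyd-Warshall all-pairs shortest-path computation. For each intermediate vertex k = 0, 1, …, 3, update dist[i][j] ← min(dist[i][j], dist[i][k] + dist[k][j]). The final matrix gives, for each (i, j), the minimum total weight of any directed path from i to j (possibly empty when i = j).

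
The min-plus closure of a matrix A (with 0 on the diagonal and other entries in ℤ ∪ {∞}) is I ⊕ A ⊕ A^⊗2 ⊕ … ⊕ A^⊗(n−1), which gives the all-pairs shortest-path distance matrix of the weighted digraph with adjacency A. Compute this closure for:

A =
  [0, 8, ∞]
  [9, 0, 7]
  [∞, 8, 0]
Closure =
  [0, 8, 15]
  [9, 0, 7]
  [17, 8, 0]

This is the Floyd-Warshall all-pairs shortest-path computation. For each intermediate vertex k = 0, 1, …, 2, update dist[i][j] ← min(dist[i][j], dist[i][k] + dist[k][j]). The final matrix gives, for each (i, j), the minimum total weight of any directed path from i to j (possibly empty when i = j).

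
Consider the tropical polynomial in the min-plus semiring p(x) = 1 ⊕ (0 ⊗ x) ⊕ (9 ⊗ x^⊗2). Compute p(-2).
p(-2) = -2

A tropical monomial a ⊗ x^⊗i evaluates to a + i · x. Evaluating each term at x = -2:
  Term 0 contributes 1 + 0 · -2 = 1
  Term 1 contributes 0 + 1 · -2 = -2
  Term 2 contributes 9 + 2 · -2 = 5
p(-2) = ⊕ of these = min[1, -2, 5] = -2.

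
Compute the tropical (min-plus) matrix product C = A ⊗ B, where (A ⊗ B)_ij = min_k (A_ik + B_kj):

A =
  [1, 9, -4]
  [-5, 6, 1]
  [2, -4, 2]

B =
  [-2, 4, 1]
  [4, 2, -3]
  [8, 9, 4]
A ⊗ B =
  [-1, 5, 0]
  [-7, -1, -4]
  [0, -2, -7]

Apply the min-plus product entry-by-entry:
  C[0][0] = min over k of (A[0][0] + B[0][0] = 1 + -2 = -1, A[0][1] + B[1][0] = 9 + 4 = 13, A[0][2] + B[2][0] = -4 + 8 = 4) = -1 (attained at k = 0)
  C[0][1] = min over k of (A[0][0] + B[0][1] = 1 + 4 = 5, A[0][1] + B[1][1] = 9 + 2 = 11, A[0][2] + B[2][1] = -4 + 9 = 5) = 5 (attained at k = 0)
  C[0][2] = min over k of (A[0][0] + B[0][2] = 1 + 1 = 2, A[0][1] + B[1][2] = 9 + -3 = 6, A[0][2] + B[2][2] = -4 + 4 = 0) = 0 (attained at k = 2)
  C[1][0] = min over k of (A[1][0] + B[0][0] = -5 + -2 = -7, A[1][1] + B[1][0] = 6 + 4 = 10, A[1][2] + B[2][0] = 1 + 8 = 9) = -7 (attained at k = 0)
  C[1][1] = min over k of (A[1][0] + B[0][1] = -5 + 4 = -1, A[1][1] + B[1][1] = 6 + 2 = 8, A[1][2] + B[2][1] = 1 + 9 = 10) = -1 (attained at k = 0)
  C[1][2] = min over k of (A[1][0] + B[0][2] = -5 + 1 = -4, A[1][1] + B[1][2] = 6 + -3 = 3, A[1][2] + B[2][2] = 1 + 4 = 5) = -4 (attained at k = 0)
  C[2][0] = min over k of (A[2][0] + B[0][0] = 2 + -2 = 0, A[2][1] + B[1][0] = -4 + 4 = 0, A[2][2] + B[2][0] = 2 + 8 = 10) = 0 (attained at k = 0)
  C[2][1] = min over k of (A[2][0] + B[0][1] = 2 + 4 = 6, A[2][1] + B[1][1] = -4 + 2 = -2, A[2][2] + B[2][1] = 2 + 9 = 11) = -2 (attained at k = 1)
  C[2][2] = min over k of (A[2][0] + B[0][2] = 2 + 1 = 3, A[2][1] + B[1][2] = -4 + -3 = -7, A[2][2] + B[2][2] = 2 + 4 = 6) = -7 (attained at k = 1)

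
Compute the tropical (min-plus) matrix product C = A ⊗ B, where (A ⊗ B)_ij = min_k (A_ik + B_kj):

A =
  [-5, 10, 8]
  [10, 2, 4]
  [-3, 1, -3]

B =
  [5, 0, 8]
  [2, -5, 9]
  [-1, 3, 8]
A ⊗ B =
  [0, -5, 3]
  [3, -3, 11]
  [-4, -4, 5]

Apply the min-plus product entry-by-entry:
  C[0][0] = min over k of (A[0][0] + B[0][0] = -5 + 5 = 0, A[0][1] + B[1][0] = 10 + 2 = 12, A[0][2] + B[2][0] = 8 + -1 = 7) = 0 (attained at k = 0)
  C[0][1] = min over k of (A[0][0] + B[0][1] = -5 + 0 = -5, A[0][1] + B[1][1] = 10 + -5 = 5, A[0][2] + B[2][1] = 8 + 3 = 11) = -5 (attained at k = 0)
  C[0][2] = min over k of (A[0][0] + B[0][2] = -5 + 8 = 3, A[0][1] + B[1][2] = 10 + 9 = 19, A[0][2] + B[2][2] = 8 + 8 = 16) = 3 (attained at k = 0)
  C[1][0] = min over k of (A[1][0] + B[0][0] = 10 + 5 = 15, A[1][1] + B[1][0] = 2 + 2 = 4, A[1][2] + B[2][0] = 4 + -1 = 3) = 3 (attained at k = 2)
  C[1][1] = min over k of (A[1][0] + B[0][1] = 10 + 0 = 10, A[1][1] + B[1][1] = 2 + -5 = -3, A[1][2] + B[2][1] = 4 + 3 = 7) = -3 (attained at k = 1)
  C[1][2] = min over k of (A[1][0] + B[0][2] = 10 + 8 = 18, A[1][1] + B[1][2] = 2 + 9 = 11, A[1][2] + B[2][2] = 4 + 8 = 12) = 11 (attained at k = 1)
  C[2][0] = min over k of (A[2][0] + B[0][0] = -3 + 5 = 2, A[2][1] + B[1][0] = 1 + 2 = 3, A[2][2] + B[2][0] = -3 + -1 = -4) = -4 (attained at k = 2)
  C[2][1] = min over k of (A[2][0] + B[0][1] = -3 + 0 = -3, A[2][1] + B[1][1] = 1 + -5 = -4, A[2][2] + B[2][1] = -3 + 3 = 0) = -4 (attained at k = 1)
  C[2][2] = min over k of (A[2][0] + B[0][2] = -3 + 8 = 5, A[2][1] + B[1][2] = 1 + 9 = 10, A[2][2] + B[2][2] = -3 + 8 = 5) = 5 (attained at k = 0)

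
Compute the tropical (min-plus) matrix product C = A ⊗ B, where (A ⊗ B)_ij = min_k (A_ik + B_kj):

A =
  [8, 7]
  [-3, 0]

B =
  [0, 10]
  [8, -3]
A ⊗ B =
  [8, 4]
  [-3, -3]

Apply the min-plus product entry-by-entry:
  C[0][0] = min over k of (A[0][0] + B[0][0] = 8 + 0 = 8, A[0][1] + B[1][0] = 7 + 8 = 15) = 8 (attained at k = 0)
  C[0][1] = min over k of (A[0][0] + B[0][1] = 8 + 10 = 18, A[0][1] + B[1][1] = 7 + -3 = 4) = 4 (attained at k = 1)
  C[1][0] = min over k of (A[1][0] + B[0][0] = -3 + 0 = -3, A[1][1] + B[1][0] = 0 + 8 = 8) = -3 (attained at k = 0)
  C[1][1] = min over k of (A[1][0] + B[0][1] = -3 + 10 = 7, A[1][1] + B[1][1] = 0 + -3 = -3) = -3 (attained at k = 1)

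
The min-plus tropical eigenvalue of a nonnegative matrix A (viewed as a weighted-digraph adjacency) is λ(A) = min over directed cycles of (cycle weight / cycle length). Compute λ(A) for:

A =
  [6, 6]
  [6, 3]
λ(A) = 3

Enumerate directed cycles and compute their means (weight / length). Sample:
  cycle 0 → 0: weight = 6, length = 1, mean = 6/1 ≈ 6.000
  cycle 1 → 1: weight = 3, length = 1, mean = 3/1 ≈ 3.000
  cycle 0 → 1 → 0: weight = 12, length = 2, mean = 12/2 ≈ 6.000
  cycle 1 → 0 → 1: weight = 12, length = 2, mean = 12/2 ≈ 6.000
Minimum mean = 3.000, attained e.g. along the cycle 1 → 1 with weight 3 and length 1. So λ(A) = 3/1 = 3.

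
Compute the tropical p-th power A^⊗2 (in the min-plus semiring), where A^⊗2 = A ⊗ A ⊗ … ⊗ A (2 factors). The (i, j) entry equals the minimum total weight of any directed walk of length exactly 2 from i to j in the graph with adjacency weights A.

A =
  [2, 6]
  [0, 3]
A^⊗2 =
  [4, 8]
  [2, 6]

Each entry (A^⊗2)_ij equals the minimum over all length-2 walks i = v_0 → v_1 → … → v_2 = j of Σ_t A[v_t][v_{t+1}]. For example, for (i, j) = (0, 1) we minimise over 2 possible intermediate vertex sequences; the minimum is 8, attained along the walk 0 → 0 → 1.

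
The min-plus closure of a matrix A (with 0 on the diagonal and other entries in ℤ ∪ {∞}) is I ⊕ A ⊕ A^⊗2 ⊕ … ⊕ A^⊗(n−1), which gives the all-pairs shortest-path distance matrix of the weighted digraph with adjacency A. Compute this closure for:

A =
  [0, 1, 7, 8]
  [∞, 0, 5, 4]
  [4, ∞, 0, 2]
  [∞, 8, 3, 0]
Closure =
  [0, 1, 6, 5]
  [9, 0, 5, 4]
  [4, 5, 0, 2]
  [7, 8, 3, 0]

This is the Floyd-Warshall all-pairs shortest-path computation. For each intermediate vertex k = 0, 1, …, 3, update dist[i][j] ← min(dist[i][j], dist[i][k] + dist[k][j]). The final matrix gives, for each (i, j), the minimum total weight of any directed path from i to j (possibly empty when i = j).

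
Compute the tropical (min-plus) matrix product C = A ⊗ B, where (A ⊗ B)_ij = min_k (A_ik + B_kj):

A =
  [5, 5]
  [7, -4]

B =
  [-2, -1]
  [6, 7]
A ⊗ B =
  [3, 4]
  [2, 3]

Apply the min-plus product entry-by-entry:
  C[0][0] = min over k of (A[0][0] + B[0][0] = 5 + -2 = 3, A[0][1] + B[1][0] = 5 + 6 = 11) = 3 (attained at k = 0)
  C[0][1] = min over k of (A[0][0] + B[0][1] = 5 + -1 = 4, A[0][1] + B[1][1] = 5 + 7 = 12) = 4 (attained at k = 0)
  C[1][0] = min over k of (A[1][0] + B[0][0] = 7 + -2 = 5, A[1][1] + B[1][0] = -4 + 6 = 2) = 2 (attained at k = 1)
  C[1][1] = min over k of (A[1][0] + B[0][1] = 7 + -1 = 6, A[1][1] + B[1][1] = -4 + 7 = 3) = 3 (attained at k = 1)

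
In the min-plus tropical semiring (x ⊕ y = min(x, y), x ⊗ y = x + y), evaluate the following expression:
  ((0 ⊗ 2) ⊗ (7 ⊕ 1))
((0 ⊗ 2) ⊗ (7 ⊕ 1)) = 3

Expand innermost to outermost. Recall ⊕ takes the minimum of its arguments and ⊗ takes their sum. Working out the expression ((0 ⊗ 2) ⊗ (7 ⊕ 1)) gives 3.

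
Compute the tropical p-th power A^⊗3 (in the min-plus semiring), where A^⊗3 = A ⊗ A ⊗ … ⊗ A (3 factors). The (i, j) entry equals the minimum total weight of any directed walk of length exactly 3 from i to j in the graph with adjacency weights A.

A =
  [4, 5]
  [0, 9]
A^⊗3 =
  [9, 10]
  [5, 9]

Each entry (A^⊗3)_ij equals the minimum over all length-3 walks i = v_0 → v_1 → … → v_3 = j of Σ_t A[v_t][v_{t+1}]. For example, for (i, j) = (0, 1) we minimise over 4 possible intermediate vertex sequences; the minimum is 10, attained along the walk 0 → 1 → 0 → 1.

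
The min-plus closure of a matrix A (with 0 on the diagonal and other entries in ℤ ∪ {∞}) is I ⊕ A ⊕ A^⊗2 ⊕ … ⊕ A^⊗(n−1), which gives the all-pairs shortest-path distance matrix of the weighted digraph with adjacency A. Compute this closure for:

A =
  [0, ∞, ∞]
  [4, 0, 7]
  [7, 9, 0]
Closure =
  [0, ∞, ∞]
  [4, 0, 7]
  [7, 9, 0]

This is the Floyd-Warshall all-pairs shortest-path computation. For each intermediate vertex k = 0, 1, …, 2, update dist[i][j] ← min(dist[i][j], dist[i][k] + dist[k][j]). The final matrix gives, for each (i, j), the minimum total weight of any directed path from i to j (possibly empty when i = j).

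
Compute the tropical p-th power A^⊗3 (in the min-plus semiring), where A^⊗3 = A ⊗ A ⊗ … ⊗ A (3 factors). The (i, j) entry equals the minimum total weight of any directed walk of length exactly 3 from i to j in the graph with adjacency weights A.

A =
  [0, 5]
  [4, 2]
A^⊗3 =
  [0, 5]
  [4, 6]

Each entry (A^⊗3)_ij equals the minimum over all length-3 walks i = v_0 → v_1 → … → v_3 = j of Σ_t A[v_t][v_{t+1}]. For example, for (i, j) = (0, 1) we minimise over 4 possible intermediate vertex sequences; the minimum is 5, attained along the walk 0 → 0 → 0 → 1.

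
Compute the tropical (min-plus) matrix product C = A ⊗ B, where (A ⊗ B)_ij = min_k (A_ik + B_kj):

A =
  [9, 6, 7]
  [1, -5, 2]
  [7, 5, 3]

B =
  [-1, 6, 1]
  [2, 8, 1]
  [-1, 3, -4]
A ⊗ B =
  [6, 10, 3]
  [-3, 3, -4]
  [2, 6, -1]

Apply the min-plus product entry-by-entry:
  C[0][0] = min over k of (A[0][0] + B[0][0] = 9 + -1 = 8, A[0][1] + B[1][0] = 6 + 2 = 8, A[0][2] + B[2][0] = 7 + -1 = 6) = 6 (attained at k = 2)
  C[0][1] = min over k of (A[0][0] + B[0][1] = 9 + 6 = 15, A[0][1] + B[1][1] = 6 + 8 = 14, A[0][2] + B[2][1] = 7 + 3 = 10) = 10 (attained at k = 2)
  C[0][2] = min over k of (A[0][0] + B[0][2] = 9 + 1 = 10, A[0][1] + B[1][2] = 6 + 1 = 7, A[0][2] + B[2][2] = 7 + -4 = 3) = 3 (attained at k = 2)
  C[1][0] = min over k of (A[1][0] + B[0][0] = 1 + -1 = 0, A[1][1] + B[1][0] = -5 + 2 = -3, A[1][2] + B[2][0] = 2 + -1 = 1) = -3 (attained at k = 1)
  C[1][1] = min over k of (A[1][0] + B[0][1] = 1 + 6 = 7, A[1][1] + B[1][1] = -5 + 8 = 3, A[1][2] + B[2][1] = 2 + 3 = 5) = 3 (attained at k = 1)
  C[1][2] = min over k of (A[1][0] + B[0][2] = 1 + 1 = 2, A[1][1] + B[1][2] = -5 + 1 = -4, A[1][2] + B[2][2] = 2 + -4 = -2) = -4 (attained at k = 1)
  C[2][0] = min over k of (A[2][0] + B[0][0] = 7 + -1 = 6, A[2][1] + B[1][0] = 5 + 2 = 7, A[2][2] + B[2][0] = 3 + -1 = 2) = 2 (attained at k = 2)
  C[2][1] = min over k of (A[2][0] + B[0][1] = 7 + 6 = 13, A[2][1] + B[1][1] = 5 + 8 = 13, A[2][2] + B[2][1] = 3 + 3 = 6) = 6 (attained at k = 2)
  C[2][2] = min over k of (A[2][0] + B[0][2] = 7 + 1 = 8, A[2][1] + B[1][2] = 5 + 1 = 6, A[2][2] + B[2][2] = 3 + -4 = -1) = -1 (attained at k = 2)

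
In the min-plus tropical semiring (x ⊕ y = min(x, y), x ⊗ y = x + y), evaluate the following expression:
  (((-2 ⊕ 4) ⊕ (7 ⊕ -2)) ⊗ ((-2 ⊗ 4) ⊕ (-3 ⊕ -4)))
(((-2 ⊕ 4) ⊕ (7 ⊕ -2)) ⊗ ((-2 ⊗ 4) ⊕ (-3 ⊕ -4))) = -6

Expand innermost to outermost. Recall ⊕ takes the minimum of its arguments and ⊗ takes their sum. Working out the expression (((-2 ⊕ 4) ⊕ (7 ⊕ -2)) ⊗ ((-2 ⊗ 4) ⊕ (-3 ⊕ -4))) gives -6.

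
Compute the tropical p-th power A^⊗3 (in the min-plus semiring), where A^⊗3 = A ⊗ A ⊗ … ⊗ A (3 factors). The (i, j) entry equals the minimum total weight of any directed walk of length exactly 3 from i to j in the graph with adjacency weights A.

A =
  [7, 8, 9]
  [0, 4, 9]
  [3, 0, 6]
A^⊗3 =
  [9, 13, 17]
  [8, 9, 13]
  [4, 8, 9]

Each entry (A^⊗3)_ij equals the minimum over all length-3 walks i = v_0 → v_1 → … → v_3 = j of Σ_t A[v_t][v_{t+1}]. For example, for (i, j) = (0, 2) we minimise over 9 possible intermediate vertex sequences; the minimum is 17, attained along the walk 0 → 1 → 0 → 2.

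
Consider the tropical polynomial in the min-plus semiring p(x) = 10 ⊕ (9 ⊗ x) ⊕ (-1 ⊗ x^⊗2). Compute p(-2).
p(-2) = -5

A tropical monomial a ⊗ x^⊗i evaluates to a + i · x. Evaluating each term at x = -2:
  Term 0 contributes 10 + 0 · -2 = 10
  Term 1 contributes 9 + 1 · -2 = 7
  Term 2 contributes -1 + 2 · -2 = -5
p(-2) = ⊕ of these = min[10, 7, -5] = -5.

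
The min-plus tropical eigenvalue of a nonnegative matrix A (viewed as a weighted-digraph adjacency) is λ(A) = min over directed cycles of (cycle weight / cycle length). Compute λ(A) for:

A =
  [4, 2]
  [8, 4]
λ(A) = 4

Enumerate directed cycles and compute their means (weight / length). Sample:
  cycle 0 → 0: weight = 4, length = 1, mean = 4/1 ≈ 4.000
  cycle 1 → 1: weight = 4, length = 1, mean = 4/1 ≈ 4.000
  cycle 0 → 1 → 0: weight = 10, length = 2, mean = 10/2 ≈ 5.000
  cycle 1 → 0 → 1: weight = 10, length = 2, mean = 10/2 ≈ 5.000
Minimum mean = 4.000, attained e.g. along the cycle 0 → 0 with weight 4 and length 1. So λ(A) = 4/1 = 4.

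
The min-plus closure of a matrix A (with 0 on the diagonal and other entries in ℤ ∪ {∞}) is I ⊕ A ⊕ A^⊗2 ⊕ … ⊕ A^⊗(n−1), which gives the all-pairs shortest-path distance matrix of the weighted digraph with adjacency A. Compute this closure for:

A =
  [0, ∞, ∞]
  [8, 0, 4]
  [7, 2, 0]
Closure =
  [0, ∞, ∞]
  [8, 0, 4]
  [7, 2, 0]

This is the Floyd-Warshall all-pairs shortest-path computation. For each intermediate vertex k = 0, 1, …, 2, update dist[i][j] ← min(dist[i][j], dist[i][k] + dist[k][j]). The final matrix gives, for each (i, j), the minimum total weight of any directed path from i to j (possibly empty when i = j).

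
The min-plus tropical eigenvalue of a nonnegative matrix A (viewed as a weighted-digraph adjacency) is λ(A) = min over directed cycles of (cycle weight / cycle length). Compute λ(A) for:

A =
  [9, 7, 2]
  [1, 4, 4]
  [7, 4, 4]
λ(A) = 7/3

Enumerate directed cycles and compute their means (weight / length). Sample:
  cycle 0 → 0: weight = 9, length = 1, mean = 9/1 ≈ 9.000
  cycle 1 → 1: weight = 4, length = 1, mean = 4/1 ≈ 4.000
  cycle 2 → 2: weight = 4, length = 1, mean = 4/1 ≈ 4.000
  cycle 0 → 1 → 0: weight = 8, length = 2, mean = 8/2 ≈ 4.000
  cycle 0 → 2 → 0: weight = 9, length = 2, mean = 9/2 ≈ 4.500
  cycle 1 → 0 → 1: weight = 8, length = 2, mean = 8/2 ≈ 4.000
Minimum mean = 2.333, attained e.g. along the cycle 0 → 2 → 1 → 0 with weight 7 and length 3. So λ(A) = 7/3 = 7/3.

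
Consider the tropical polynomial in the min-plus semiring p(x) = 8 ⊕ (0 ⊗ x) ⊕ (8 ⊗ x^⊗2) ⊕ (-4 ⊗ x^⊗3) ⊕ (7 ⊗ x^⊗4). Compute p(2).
p(2) = 2

A tropical monomial a ⊗ x^⊗i evaluates to a + i · x. Evaluating each term at x = 2:
  Term 0 contributes 8 + 0 · 2 = 8
  Term 1 contributes 0 + 1 · 2 = 2
  Term 2 contributes 8 + 2 · 2 = 12
  Term 3 contributes -4 + 3 · 2 = 2
  Term 4 contributes 7 + 4 · 2 = 15
p(2) = ⊕ of these = min[8, 2, 12, 2, 15] = 2.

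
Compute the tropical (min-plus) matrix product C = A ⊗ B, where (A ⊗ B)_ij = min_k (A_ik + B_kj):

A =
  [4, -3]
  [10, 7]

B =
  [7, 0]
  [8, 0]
A ⊗ B =
  [5, -3]
  [15, 7]

Apply the min-plus product entry-by-entry:
  C[0][0] = min over k of (A[0][0] + B[0][0] = 4 + 7 = 11, A[0][1] + B[1][0] = -3 + 8 = 5) = 5 (attained at k = 1)
  C[0][1] = min over k of (A[0][0] + B[0][1] = 4 + 0 = 4, A[0][1] + B[1][1] = -3 + 0 = -3) = -3 (attained at k = 1)
  C[1][0] = min over k of (A[1][0] + B[0][0] = 10 + 7 = 17, A[1][1] + B[1][0] = 7 + 8 = 15) = 15 (attained at k = 1)
  C[1][1] = min over k of (A[1][0] + B[0][1] = 10 + 0 = 10, A[1][1] + B[1][1] = 7 + 0 = 7) = 7 (attained at k = 1)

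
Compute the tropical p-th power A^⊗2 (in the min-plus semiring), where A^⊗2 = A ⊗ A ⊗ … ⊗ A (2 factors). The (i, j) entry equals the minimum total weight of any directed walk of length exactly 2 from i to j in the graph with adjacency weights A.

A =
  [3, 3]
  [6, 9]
A^⊗2 =
  [6, 6]
  [9, 9]

Each entry (A^⊗2)_ij equals the minimum over all length-2 walks i = v_0 → v_1 → … → v_2 = j of Σ_t A[v_t][v_{t+1}]. For example, for (i, j) = (0, 1) we minimise over 2 possible intermediate vertex sequences; the minimum is 6, attained along the walk 0 → 0 → 1.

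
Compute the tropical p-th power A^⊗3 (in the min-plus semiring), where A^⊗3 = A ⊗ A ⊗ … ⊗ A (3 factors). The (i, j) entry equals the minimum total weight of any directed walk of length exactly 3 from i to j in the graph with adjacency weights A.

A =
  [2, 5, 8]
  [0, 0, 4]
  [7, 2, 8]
A^⊗3 =
  [5, 5, 9]
  [0, 0, 4]
  [2, 2, 6]

Each entry (A^⊗3)_ij equals the minimum over all length-3 walks i = v_0 → v_1 → … → v_3 = j of Σ_t A[v_t][v_{t+1}]. For example, for (i, j) = (0, 2) we minimise over 9 possible intermediate vertex sequences; the minimum is 9, attained along the walk 0 → 1 → 1 → 2.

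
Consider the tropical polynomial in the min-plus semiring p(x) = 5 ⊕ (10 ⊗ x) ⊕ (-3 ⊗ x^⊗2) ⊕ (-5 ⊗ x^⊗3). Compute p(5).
p(5) = 5

A tropical monomial a ⊗ x^⊗i evaluates to a + i · x. Evaluating each term at x = 5:
  Term 0 contributes 5 + 0 · 5 = 5
  Term 1 contributes 10 + 1 · 5 = 15
  Term 2 contributes -3 + 2 · 5 = 7
  Term 3 contributes -5 + 3 · 5 = 10
p(5) = ⊕ of these = min[5, 15, 7, 10] = 5.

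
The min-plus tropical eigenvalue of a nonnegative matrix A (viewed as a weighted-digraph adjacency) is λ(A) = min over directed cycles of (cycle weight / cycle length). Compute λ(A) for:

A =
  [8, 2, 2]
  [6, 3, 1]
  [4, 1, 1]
λ(A) = 1

Enumerate directed cycles and compute their means (weight / length). Sample:
  cycle 0 → 0: weight = 8, length = 1, mean = 8/1 ≈ 8.000
  cycle 1 → 1: weight = 3, length = 1, mean = 3/1 ≈ 3.000
  cycle 2 → 2: weight = 1, length = 1, mean = 1/1 ≈ 1.000
  cycle 0 → 1 → 0: weight = 8, length = 2, mean = 8/2 ≈ 4.000
  cycle 0 → 2 → 0: weight = 6, length = 2, mean = 6/2 ≈ 3.000
  cycle 1 → 0 → 1: weight = 8, length = 2, mean = 8/2 ≈ 4.000
Minimum mean = 1.000, attained e.g. along the cycle 2 → 2 with weight 1 and length 1. So λ(A) = 1/1 = 1.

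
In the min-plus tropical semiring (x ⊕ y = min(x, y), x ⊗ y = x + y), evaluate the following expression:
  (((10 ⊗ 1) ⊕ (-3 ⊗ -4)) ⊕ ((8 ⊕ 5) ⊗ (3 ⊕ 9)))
(((10 ⊗ 1) ⊕ (-3 ⊗ -4)) ⊕ ((8 ⊕ 5) ⊗ (3 ⊕ 9))) = -7

Expand innermost to outermost. Recall ⊕ takes the minimum of its arguments and ⊗ takes their sum. Working out the expression (((10 ⊗ 1) ⊕ (-3 ⊗ -4)) ⊕ ((8 ⊕ 5) ⊗ (3 ⊕ 9))) gives -7.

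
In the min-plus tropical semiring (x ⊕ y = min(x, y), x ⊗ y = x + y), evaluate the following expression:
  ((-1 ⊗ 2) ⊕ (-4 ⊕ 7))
((-1 ⊗ 2) ⊕ (-4 ⊕ 7)) = -4

Expand innermost to outermost. Recall ⊕ takes the minimum of its arguments and ⊗ takes their sum. Working out the expression ((-1 ⊗ 2) ⊕ (-4 ⊕ 7)) gives -4.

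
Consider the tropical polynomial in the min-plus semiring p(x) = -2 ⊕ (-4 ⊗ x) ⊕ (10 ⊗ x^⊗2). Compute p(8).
p(8) = -2

A tropical monomial a ⊗ x^⊗i evaluates to a + i · x. Evaluating each term at x = 8:
  Term 0 contributes -2 + 0 · 8 = -2
  Term 1 contributes -4 + 1 · 8 = 4
  Term 2 contributes 10 + 2 · 8 = 26
p(8) = ⊕ of these = min[-2, 4, 26] = -2.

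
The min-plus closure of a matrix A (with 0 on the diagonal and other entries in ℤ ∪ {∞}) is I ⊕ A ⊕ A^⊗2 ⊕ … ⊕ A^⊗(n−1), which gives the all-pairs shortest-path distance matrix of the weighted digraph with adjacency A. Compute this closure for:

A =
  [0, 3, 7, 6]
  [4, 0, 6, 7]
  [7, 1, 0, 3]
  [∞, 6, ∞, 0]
Closure =
  [0, 3, 7, 6]
  [4, 0, 6, 7]
  [5, 1, 0, 3]
  [10, 6, 12, 0]

This is the Floyd-Warshall all-pairs shortest-path computation. For each intermediate vertex k = 0, 1, …, 3, update dist[i][j] ← min(dist[i][j], dist[i][k] + dist[k][j]). The final matrix gives, for each (i, j), the minimum total weight of any directed path from i to j (possibly empty when i = j).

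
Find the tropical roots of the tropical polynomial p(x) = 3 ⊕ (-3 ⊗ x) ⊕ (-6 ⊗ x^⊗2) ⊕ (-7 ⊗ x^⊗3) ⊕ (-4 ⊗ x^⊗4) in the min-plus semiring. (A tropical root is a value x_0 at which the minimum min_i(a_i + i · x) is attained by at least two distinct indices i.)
Roots: {-3, 1, 3, 6}

Each tropical root is a break point of the lower envelope of the lines y = a_i + i · x (there are 5 lines, with slopes 0, 1, ..., 4). Only the lines that attain the minimum somewhere contribute to roots; other lines are dominated. Here the surviving (envelope) indices are i = 4, i = 3, i = 2, i = 1, i = 0.
Intersections between consecutive envelope lines give the roots: for adjacent envelope indices i < j the intersection is x = (a_i − a_j) / (j − i). Reading off the sorted break points: {-3, 1, 3, 6}.
Verification: at each break x_0, at least two indices attain the minimum of min_i(a_i + i · x_0).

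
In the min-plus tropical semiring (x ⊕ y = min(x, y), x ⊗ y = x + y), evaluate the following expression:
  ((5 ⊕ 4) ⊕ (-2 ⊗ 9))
((5 ⊕ 4) ⊕ (-2 ⊗ 9)) = 4

Expand innermost to outermost. Recall ⊕ takes the minimum of its arguments and ⊗ takes their sum. Working out the expression ((5 ⊕ 4) ⊕ (-2 ⊗ 9)) gives 4.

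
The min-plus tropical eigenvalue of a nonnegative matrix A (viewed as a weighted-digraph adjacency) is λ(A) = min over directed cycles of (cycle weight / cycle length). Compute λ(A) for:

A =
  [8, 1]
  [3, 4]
λ(A) = 2

Enumerate directed cycles and compute their means (weight / length). Sample:
  cycle 0 → 0: weight = 8, length = 1, mean = 8/1 ≈ 8.000
  cycle 1 → 1: weight = 4, length = 1, mean = 4/1 ≈ 4.000
  cycle 0 → 1 → 0: weight = 4, length = 2, mean = 4/2 ≈ 2.000
  cycle 1 → 0 → 1: weight = 4, length = 2, mean = 4/2 ≈ 2.000
Minimum mean = 2.000, attained e.g. along the cycle 0 → 1 → 0 with weight 4 and length 2. So λ(A) = 4/2 = 2.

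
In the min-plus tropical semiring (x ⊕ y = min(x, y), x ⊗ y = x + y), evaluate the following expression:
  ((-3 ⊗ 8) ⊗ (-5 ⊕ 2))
((-3 ⊗ 8) ⊗ (-5 ⊕ 2)) = 0

Expand innermost to outermost. Recall ⊕ takes the minimum of its arguments and ⊗ takes their sum. Working out the expression ((-3 ⊗ 8) ⊗ (-5 ⊕ 2)) gives 0.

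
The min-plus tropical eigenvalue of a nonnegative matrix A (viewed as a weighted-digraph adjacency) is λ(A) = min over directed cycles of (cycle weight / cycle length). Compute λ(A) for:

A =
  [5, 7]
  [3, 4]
λ(A) = 4

Enumerate directed cycles and compute their means (weight / length). Sample:
  cycle 0 → 0: weight = 5, length = 1, mean = 5/1 ≈ 5.000
  cycle 1 → 1: weight = 4, length = 1, mean = 4/1 ≈ 4.000
  cycle 0 → 1 → 0: weight = 10, length = 2, mean = 10/2 ≈ 5.000
  cycle 1 → 0 → 1: weight = 10, length = 2, mean = 10/2 ≈ 5.000
Minimum mean = 4.000, attained e.g. along the cycle 1 → 1 with weight 4 and length 1. So λ(A) = 4/1 = 4.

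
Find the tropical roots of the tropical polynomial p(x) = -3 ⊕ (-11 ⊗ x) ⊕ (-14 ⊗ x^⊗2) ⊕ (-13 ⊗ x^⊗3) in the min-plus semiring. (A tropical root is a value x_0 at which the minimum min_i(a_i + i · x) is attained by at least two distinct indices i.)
Roots: {-1, 3, 8}

Each tropical root is a break point of the lower envelope of the lines y = a_i + i · x (there are 4 lines, with slopes 0, 1, ..., 3). Only the lines that attain the minimum somewhere contribute to roots; other lines are dominated. Here the surviving (envelope) indices are i = 3, i = 2, i = 1, i = 0.
Intersections between consecutive envelope lines give the roots: for adjacent envelope indices i < j the intersection is x = (a_i − a_j) / (j − i). Reading off the sorted break points: {-1, 3, 8}.
Verification: at each break x_0, at least two indices attain the minimum of min_i(a_i + i · x_0).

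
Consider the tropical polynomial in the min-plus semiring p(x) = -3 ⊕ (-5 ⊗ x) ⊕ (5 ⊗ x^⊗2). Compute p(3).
p(3) = -3

A tropical monomial a ⊗ x^⊗i evaluates to a + i · x. Evaluating each term at x = 3:
  Term 0 contributes -3 + 0 · 3 = -3
  Term 1 contributes -5 + 1 · 3 = -2
  Term 2 contributes 5 + 2 · 3 = 11
p(3) = ⊕ of these = min[-3, -2, 11] = -3.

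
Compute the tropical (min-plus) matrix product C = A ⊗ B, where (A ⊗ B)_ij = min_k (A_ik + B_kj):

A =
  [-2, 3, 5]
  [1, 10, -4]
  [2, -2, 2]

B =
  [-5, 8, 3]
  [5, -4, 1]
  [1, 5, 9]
A ⊗ B =
  [-7, -1, 1]
  [-4, 1, 4]
  [-3, -6, -1]

Apply the min-plus product entry-by-entry:
  C[0][0] = min over k of (A[0][0] + B[0][0] = -2 + -5 = -7, A[0][1] + B[1][0] = 3 + 5 = 8, A[0][2] + B[2][0] = 5 + 1 = 6) = -7 (attained at k = 0)
  C[0][1] = min over k of (A[0][0] + B[0][1] = -2 + 8 = 6, A[0][1] + B[1][1] = 3 + -4 = -1, A[0][2] + B[2][1] = 5 + 5 = 10) = -1 (attained at k = 1)
  C[0][2] = min over k of (A[0][0] + B[0][2] = -2 + 3 = 1, A[0][1] + B[1][2] = 3 + 1 = 4, A[0][2] + B[2][2] = 5 + 9 = 14) = 1 (attained at k = 0)
  C[1][0] = min over k of (A[1][0] + B[0][0] = 1 + -5 = -4, A[1][1] + B[1][0] = 10 + 5 = 15, A[1][2] + B[2][0] = -4 + 1 = -3) = -4 (attained at k = 0)
  C[1][1] = min over k of (A[1][0] + B[0][1] = 1 + 8 = 9, A[1][1] + B[1][1] = 10 + -4 = 6, A[1][2] + B[2][1] = -4 + 5 = 1) = 1 (attained at k = 2)
  C[1][2] = min over k of (A[1][0] + B[0][2] = 1 + 3 = 4, A[1][1] + B[1][2] = 10 + 1 = 11, A[1][2] + B[2][2] = -4 + 9 = 5) = 4 (attained at k = 0)
  C[2][0] = min over k of (A[2][0] + B[0][0] = 2 + -5 = -3, A[2][1] + B[1][0] = -2 + 5 = 3, A[2][2] + B[2][0] = 2 + 1 = 3) = -3 (attained at k = 0)
  C[2][1] = min over k of (A[2][0] + B[0][1] = 2 + 8 = 10, A[2][1] + B[1][1] = -2 + -4 = -6, A[2][2] + B[2][1] = 2 + 5 = 7) = -6 (attained at k = 1)
  C[2][2] = min over k of (A[2][0] + B[0][2] = 2 + 3 = 5, A[2][1] + B[1][2] = -2 + 1 = -1, A[2][2] + B[2][2] = 2 + 9 = 11) = -1 (attained at k = 1)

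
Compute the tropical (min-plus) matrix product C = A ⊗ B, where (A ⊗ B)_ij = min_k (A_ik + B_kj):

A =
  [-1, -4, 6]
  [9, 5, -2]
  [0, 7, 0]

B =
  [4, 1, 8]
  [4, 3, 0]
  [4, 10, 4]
A ⊗ B =
  [0, -1, -4]
  [2, 8, 2]
  [4, 1, 4]

Apply the min-plus product entry-by-entry:
  C[0][0] = min over k of (A[0][0] + B[0][0] = -1 + 4 = 3, A[0][1] + B[1][0] = -4 + 4 = 0, A[0][2] + B[2][0] = 6 + 4 = 10) = 0 (attained at k = 1)
  C[0][1] = min over k of (A[0][0] + B[0][1] = -1 + 1 = 0, A[0][1] + B[1][1] = -4 + 3 = -1, A[0][2] + B[2][1] = 6 + 10 = 16) = -1 (attained at k = 1)
  C[0][2] = min over k of (A[0][0] + B[0][2] = -1 + 8 = 7, A[0][1] + B[1][2] = -4 + 0 = -4, A[0][2] + B[2][2] = 6 + 4 = 10) = -4 (attained at k = 1)
  C[1][0] = min over k of (A[1][0] + B[0][0] = 9 + 4 = 13, A[1][1] + B[1][0] = 5 + 4 = 9, A[1][2] + B[2][0] = -2 + 4 = 2) = 2 (attained at k = 2)
  C[1][1] = min over k of (A[1][0] + B[0][1] = 9 + 1 = 10, A[1][1] + B[1][1] = 5 + 3 = 8, A[1][2] + B[2][1] = -2 + 10 = 8) = 8 (attained at k = 1)
  C[1][2] = min over k of (A[1][0] + B[0][2] = 9 + 8 = 17, A[1][1] + B[1][2] = 5 + 0 = 5, A[1][2] + B[2][2] = -2 + 4 = 2) = 2 (attained at k = 2)
  C[2][0] = min over k of (A[2][0] + B[0][0] = 0 + 4 = 4, A[2][1] + B[1][0] = 7 + 4 = 11, A[2][2] + B[2][0] = 0 + 4 = 4) = 4 (attained at k = 0)
  C[2][1] = min over k of (A[2][0] + B[0][1] = 0 + 1 = 1, A[2][1] + B[1][1] = 7 + 3 = 10, A[2][2] + B[2][1] = 0 + 10 = 10) = 1 (attained at k = 0)
  C[2][2] = min over k of (A[2][0] + B[0][2] = 0 + 8 = 8, A[2][1] + B[1][2] = 7 + 0 = 7, A[2][2] + B[2][2] = 0 + 4 = 4) = 4 (attained at k = 2)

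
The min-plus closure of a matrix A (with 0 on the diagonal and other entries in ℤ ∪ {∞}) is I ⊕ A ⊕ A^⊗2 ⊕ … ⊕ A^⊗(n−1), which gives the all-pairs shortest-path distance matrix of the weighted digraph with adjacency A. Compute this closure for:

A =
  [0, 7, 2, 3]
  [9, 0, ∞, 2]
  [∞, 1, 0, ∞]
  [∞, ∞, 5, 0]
Closure =
  [0, 3, 2, 3]
  [9, 0, 7, 2]
  [10, 1, 0, 3]
  [15, 6, 5, 0]

This is the Floyd-Warshall all-pairs shortest-path computation. For each intermediate vertex k = 0, 1, …, 3, update dist[i][j] ← min(dist[i][j], dist[i][k] + dist[k][j]). The final matrix gives, for each (i, j), the minimum total weight of any directed path from i to j (possibly empty when i = j).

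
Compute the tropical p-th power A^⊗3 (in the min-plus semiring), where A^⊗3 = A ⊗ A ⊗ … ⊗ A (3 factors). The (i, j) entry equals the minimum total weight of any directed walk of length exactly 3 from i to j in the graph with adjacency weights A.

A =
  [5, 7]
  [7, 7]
A^⊗3 =
  [15, 17]
  [17, 19]

Each entry (A^⊗3)_ij equals the minimum over all length-3 walks i = v_0 → v_1 → … → v_3 = j of Σ_t A[v_t][v_{t+1}]. For example, for (i, j) = (0, 1) we minimise over 4 possible intermediate vertex sequences; the minimum is 17, attained along the walk 0 → 0 → 0 → 1.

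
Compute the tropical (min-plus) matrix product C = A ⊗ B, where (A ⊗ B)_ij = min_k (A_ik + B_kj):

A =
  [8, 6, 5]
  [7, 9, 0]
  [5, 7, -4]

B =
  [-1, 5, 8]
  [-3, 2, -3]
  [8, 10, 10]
A ⊗ B =
  [3, 8, 3]
  [6, 10, 6]
  [4, 6, 4]

Apply the min-plus product entry-by-entry:
  C[0][0] = min over k of (A[0][0] + B[0][0] = 8 + -1 = 7, A[0][1] + B[1][0] = 6 + -3 = 3, A[0][2] + B[2][0] = 5 + 8 = 13) = 3 (attained at k = 1)
  C[0][1] = min over k of (A[0][0] + B[0][1] = 8 + 5 = 13, A[0][1] + B[1][1] = 6 + 2 = 8, A[0][2] + B[2][1] = 5 + 10 = 15) = 8 (attained at k = 1)
  C[0][2] = min over k of (A[0][0] + B[0][2] = 8 + 8 = 16, A[0][1] + B[1][2] = 6 + -3 = 3, A[0][2] + B[2][2] = 5 + 10 = 15) = 3 (attained at k = 1)
  C[1][0] = min over k of (A[1][0] + B[0][0] = 7 + -1 = 6, A[1][1] + B[1][0] = 9 + -3 = 6, A[1][2] + B[2][0] = 0 + 8 = 8) = 6 (attained at k = 0)
  C[1][1] = min over k of (A[1][0] + B[0][1] = 7 + 5 = 12, A[1][1] + B[1][1] = 9 + 2 = 11, A[1][2] + B[2][1] = 0 + 10 = 10) = 10 (attained at k = 2)
  C[1][2] = min over k of (A[1][0] + B[0][2] = 7 + 8 = 15, A[1][1] + B[1][2] = 9 + -3 = 6, A[1][2] + B[2][2] = 0 + 10 = 10) = 6 (attained at k = 1)
  C[2][0] = min over k of (A[2][0] + B[0][0] = 5 + -1 = 4, A[2][1] + B[1][0] = 7 + -3 = 4, A[2][2] + B[2][0] = -4 + 8 = 4) = 4 (attained at k = 0)
  C[2][1] = min over k of (A[2][0] + B[0][1] = 5 + 5 = 10, A[2][1] + B[1][1] = 7 + 2 = 9, A[2][2] + B[2][1] = -4 + 10 = 6) = 6 (attained at k = 2)
  C[2][2] = min over k of (A[2][0] + B[0][2] = 5 + 8 = 13, A[2][1] + B[1][2] = 7 + -3 = 4, A[2][2] + B[2][2] = -4 + 10 = 6) = 4 (attained at k = 1)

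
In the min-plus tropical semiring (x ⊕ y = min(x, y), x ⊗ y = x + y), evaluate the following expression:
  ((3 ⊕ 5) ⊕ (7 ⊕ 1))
((3 ⊕ 5) ⊕ (7 ⊕ 1)) = 1

Expand innermost to outermost. Recall ⊕ takes the minimum of its arguments and ⊗ takes their sum. Working out the expression ((3 ⊕ 5) ⊕ (7 ⊕ 1)) gives 1.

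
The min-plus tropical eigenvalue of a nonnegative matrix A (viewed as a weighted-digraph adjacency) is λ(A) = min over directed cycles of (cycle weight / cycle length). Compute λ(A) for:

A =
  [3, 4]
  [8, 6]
λ(A) = 3

Enumerate directed cycles and compute their means (weight / length). Sample:
  cycle 0 → 0: weight = 3, length = 1, mean = 3/1 ≈ 3.000
  cycle 1 → 1: weight = 6, length = 1, mean = 6/1 ≈ 6.000
  cycle 0 → 1 → 0: weight = 12, length = 2, mean = 12/2 ≈ 6.000
  cycle 1 → 0 → 1: weight = 12, length = 2, mean = 12/2 ≈ 6.000
Minimum mean = 3.000, attained e.g. along the cycle 0 → 0 with weight 3 and length 1. So λ(A) = 3/1 = 3.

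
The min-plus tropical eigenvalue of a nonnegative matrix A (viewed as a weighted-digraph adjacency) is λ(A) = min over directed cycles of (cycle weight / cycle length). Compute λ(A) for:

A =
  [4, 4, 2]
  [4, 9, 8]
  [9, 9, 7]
λ(A) = 4

Enumerate directed cycles and compute their means (weight / length). Sample:
  cycle 0 → 0: weight = 4, length = 1, mean = 4/1 ≈ 4.000
  cycle 1 → 1: weight = 9, length = 1, mean = 9/1 ≈ 9.000
  cycle 2 → 2: weight = 7, length = 1, mean = 7/1 ≈ 7.000
  cycle 0 → 1 → 0: weight = 8, length = 2, mean = 8/2 ≈ 4.000
  cycle 0 → 2 → 0: weight = 11, length = 2, mean = 11/2 ≈ 5.500
  cycle 1 → 0 → 1: weight = 8, length = 2, mean = 8/2 ≈ 4.000
Minimum mean = 4.000, attained e.g. along the cycle 0 → 0 with weight 4 and length 1. So λ(A) = 4/1 = 4.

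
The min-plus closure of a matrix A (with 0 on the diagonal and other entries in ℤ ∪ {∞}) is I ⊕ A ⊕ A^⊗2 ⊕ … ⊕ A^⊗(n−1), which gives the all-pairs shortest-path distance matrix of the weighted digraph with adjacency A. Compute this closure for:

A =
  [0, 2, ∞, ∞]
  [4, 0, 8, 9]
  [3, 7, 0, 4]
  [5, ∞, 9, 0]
Closure =
  [0, 2, 10, 11]
  [4, 0, 8, 9]
  [3, 5, 0, 4]
  [5, 7, 9, 0]

This is the Floyd-Warshall all-pairs shortest-path computation. For each intermediate vertex k = 0, 1, …, 3, update dist[i][j] ← min(dist[i][j], dist[i][k] + dist[k][j]). The final matrix gives, for each (i, j), the minimum total weight of any directed path from i to j (possibly empty when i = j).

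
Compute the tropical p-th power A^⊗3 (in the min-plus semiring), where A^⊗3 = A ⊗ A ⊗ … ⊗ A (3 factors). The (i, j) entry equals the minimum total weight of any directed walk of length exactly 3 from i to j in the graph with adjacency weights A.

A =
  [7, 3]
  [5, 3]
A^⊗3 =
  [11, 9]
  [11, 9]

Each entry (A^⊗3)_ij equals the minimum over all length-3 walks i = v_0 → v_1 → … → v_3 = j of Σ_t A[v_t][v_{t+1}]. For example, for (i, j) = (0, 1) we minimise over 4 possible intermediate vertex sequences; the minimum is 9, attained along the walk 0 → 1 → 1 → 1.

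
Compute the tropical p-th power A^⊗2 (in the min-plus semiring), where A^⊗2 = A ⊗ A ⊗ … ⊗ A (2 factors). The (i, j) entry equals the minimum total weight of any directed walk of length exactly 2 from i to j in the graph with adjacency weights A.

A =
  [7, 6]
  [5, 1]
A^⊗2 =
  [11, 7]
  [6, 2]

Each entry (A^⊗2)_ij equals the minimum over all length-2 walks i = v_0 → v_1 → … → v_2 = j of Σ_t A[v_t][v_{t+1}]. For example, for (i, j) = (0, 1) we minimise over 2 possible intermediate vertex sequences; the minimum is 7, attained along the walk 0 → 1 → 1.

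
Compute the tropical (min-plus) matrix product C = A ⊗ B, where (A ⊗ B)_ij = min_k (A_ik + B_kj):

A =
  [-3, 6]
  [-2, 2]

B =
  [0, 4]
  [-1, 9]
A ⊗ B =
  [-3, 1]
  [-2, 2]

Apply the min-plus product entry-by-entry:
  C[0][0] = min over k of (A[0][0] + B[0][0] = -3 + 0 = -3, A[0][1] + B[1][0] = 6 + -1 = 5) = -3 (attained at k = 0)
  C[0][1] = min over k of (A[0][0] + B[0][1] = -3 + 4 = 1, A[0][1] + B[1][1] = 6 + 9 = 15) = 1 (attained at k = 0)
  C[1][0] = min over k of (A[1][0] + B[0][0] = -2 + 0 = -2, A[1][1] + B[1][0] = 2 + -1 = 1) = -2 (attained at k = 0)
  C[1][1] = min over k of (A[1][0] + B[0][1] = -2 + 4 = 2, A[1][1] + B[1][1] = 2 + 9 = 11) = 2 (attained at k = 0)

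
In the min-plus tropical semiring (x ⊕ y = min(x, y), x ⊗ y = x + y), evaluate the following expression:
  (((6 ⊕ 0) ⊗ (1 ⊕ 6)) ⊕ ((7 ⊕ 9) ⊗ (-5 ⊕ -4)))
(((6 ⊕ 0) ⊗ (1 ⊕ 6)) ⊕ ((7 ⊕ 9) ⊗ (-5 ⊕ -4))) = 1

Expand innermost to outermost. Recall ⊕ takes the minimum of its arguments and ⊗ takes their sum. Working out the expression (((6 ⊕ 0) ⊗ (1 ⊕ 6)) ⊕ ((7 ⊕ 9) ⊗ (-5 ⊕ -4))) gives 1.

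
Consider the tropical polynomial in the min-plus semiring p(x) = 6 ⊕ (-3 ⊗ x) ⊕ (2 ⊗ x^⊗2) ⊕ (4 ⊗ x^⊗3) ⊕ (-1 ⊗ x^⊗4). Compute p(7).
p(7) = 4

A tropical monomial a ⊗ x^⊗i evaluates to a + i · x. Evaluating each term at x = 7:
  Term 0 contributes 6 + 0 · 7 = 6
  Term 1 contributes -3 + 1 · 7 = 4
  Term 2 contributes 2 + 2 · 7 = 16
  Term 3 contributes 4 + 3 · 7 = 25
  Term 4 contributes -1 + 4 · 7 = 27
p(7) = ⊕ of these = min[6, 4, 16, 25, 27] = 4.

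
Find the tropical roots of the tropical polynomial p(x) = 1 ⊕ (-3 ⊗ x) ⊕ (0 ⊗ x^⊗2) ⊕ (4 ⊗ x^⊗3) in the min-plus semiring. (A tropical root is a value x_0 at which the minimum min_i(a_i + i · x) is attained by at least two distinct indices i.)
Roots: {-4, -3, 4}

Each tropical root is a break point of the lower envelope of the lines y = a_i + i · x (there are 4 lines, with slopes 0, 1, ..., 3). Only the lines that attain the minimum somewhere contribute to roots; other lines are dominated. Here the surviving (envelope) indices are i = 3, i = 2, i = 1, i = 0.
Intersections between consecutive envelope lines give the roots: for adjacent envelope indices i < j the intersection is x = (a_i − a_j) / (j − i). Reading off the sorted break points: {-4, -3, 4}.
Verification: at each break x_0, at least two indices attain the minimum of min_i(a_i + i · x_0).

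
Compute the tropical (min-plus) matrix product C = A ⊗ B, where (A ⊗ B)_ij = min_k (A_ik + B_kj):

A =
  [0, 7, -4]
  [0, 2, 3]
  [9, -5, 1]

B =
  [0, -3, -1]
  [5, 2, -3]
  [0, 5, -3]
A ⊗ B =
  [-4, -3, -7]
  [0, -3, -1]
  [0, -3, -8]

Apply the min-plus product entry-by-entry:
  C[0][0] = min over k of (A[0][0] + B[0][0] = 0 + 0 = 0, A[0][1] + B[1][0] = 7 + 5 = 12, A[0][2] + B[2][0] = -4 + 0 = -4) = -4 (attained at k = 2)
  C[0][1] = min over k of (A[0][0] + B[0][1] = 0 + -3 = -3, A[0][1] + B[1][1] = 7 + 2 = 9, A[0][2] + B[2][1] = -4 + 5 = 1) = -3 (attained at k = 0)
  C[0][2] = min over k of (A[0][0] + B[0][2] = 0 + -1 = -1, A[0][1] + B[1][2] = 7 + -3 = 4, A[0][2] + B[2][2] = -4 + -3 = -7) = -7 (attained at k = 2)
  C[1][0] = min over k of (A[1][0] + B[0][0] = 0 + 0 = 0, A[1][1] + B[1][0] = 2 + 5 = 7, A[1][2] + B[2][0] = 3 + 0 = 3) = 0 (attained at k = 0)
  C[1][1] = min over k of (A[1][0] + B[0][1] = 0 + -3 = -3, A[1][1] + B[1][1] = 2 + 2 = 4, A[1][2] + B[2][1] = 3 + 5 = 8) = -3 (attained at k = 0)
  C[1][2] = min over k of (A[1][0] + B[0][2] = 0 + -1 = -1, A[1][1] + B[1][2] = 2 + -3 = -1, A[1][2] + B[2][2] = 3 + -3 = 0) = -1 (attained at k = 0)
  C[2][0] = min over k of (A[2][0] + B[0][0] = 9 + 0 = 9, A[2][1] + B[1][0] = -5 + 5 = 0, A[2][2] + B[2][0] = 1 + 0 = 1) = 0 (attained at k = 1)
  C[2][1] = min over k of (A[2][0] + B[0][1] = 9 + -3 = 6, A[2][1] + B[1][1] = -5 + 2 = -3, A[2][2] + B[2][1] = 1 + 5 = 6) = -3 (attained at k = 1)
  C[2][2] = min over k of (A[2][0] + B[0][2] = 9 + -1 = 8, A[2][1] + B[1][2] = -5 + -3 = -8, A[2][2] + B[2][2] = 1 + -3 = -2) = -8 (attained at k = 1)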